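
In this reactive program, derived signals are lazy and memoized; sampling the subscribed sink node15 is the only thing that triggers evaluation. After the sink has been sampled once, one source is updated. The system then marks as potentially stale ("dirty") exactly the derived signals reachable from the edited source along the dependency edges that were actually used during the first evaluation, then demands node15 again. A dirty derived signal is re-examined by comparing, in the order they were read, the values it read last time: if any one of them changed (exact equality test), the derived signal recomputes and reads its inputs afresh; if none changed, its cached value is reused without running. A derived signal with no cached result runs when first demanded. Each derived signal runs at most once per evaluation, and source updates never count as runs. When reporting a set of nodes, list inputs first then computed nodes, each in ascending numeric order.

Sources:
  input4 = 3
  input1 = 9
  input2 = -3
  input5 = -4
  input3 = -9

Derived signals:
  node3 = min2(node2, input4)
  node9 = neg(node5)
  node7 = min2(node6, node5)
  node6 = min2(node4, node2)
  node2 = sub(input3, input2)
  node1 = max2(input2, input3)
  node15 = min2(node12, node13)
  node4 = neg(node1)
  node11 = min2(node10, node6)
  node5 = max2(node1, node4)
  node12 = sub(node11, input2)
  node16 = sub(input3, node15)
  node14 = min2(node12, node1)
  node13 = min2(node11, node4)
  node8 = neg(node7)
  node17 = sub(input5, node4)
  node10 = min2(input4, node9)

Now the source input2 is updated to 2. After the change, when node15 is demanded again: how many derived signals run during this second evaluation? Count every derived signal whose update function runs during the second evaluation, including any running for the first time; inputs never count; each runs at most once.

11 derived signals run: node1, node2, node4, node5, node6, node9, node10, node11, node12, node13, node15.

First demand of the output computes:
  node1 = max2(-3, -9) = -3
  node2 = sub(-9, -3) = -6
  node4 = neg(-3) = 3
  node5 = max2(-3, 3) = 3
  node6 = min2(3, -6) = -6
  node9 = neg(3) = -3
  node10 = min2(3, -3) = -3
  node11 = min2(-3, -6) = -6
  node12 = sub(-6, -3) = -3
  node13 = min2(-6, 3) = -6
  node15 = min2(-3, -6) = -6

After the edit, cleaning proceeds:
  node1: a read changed (input2 -3->2) — executes, giving 2.
  node2: a read changed (input2 -3->2) — executes, giving -11.
  node4: a read changed (node1 -3->2) — executes, giving -2.
  node5: a read changed (node1 -3->2; node4 3->-2) — executes, giving 2.
  node6: a read changed (node4 3->-2; node2 -6->-11) — executes, giving -11.
  node9: a read changed (node5 3->2) — executes, giving -2.
  node10: a read changed (node9 -3->-2) — executes, giving -2.
  node11: a read changed (node10 -3->-2; node6 -6->-11) — executes, giving -11.
  node12: a read changed (node11 -6->-11; input2 -3->2) — executes, giving -13.
  node13: a read changed (node11 -6->-11; node4 3->-2) — executes, giving -11.
  node15: a read changed (node12 -3->-13; node13 -6->-11) — executes, giving -13.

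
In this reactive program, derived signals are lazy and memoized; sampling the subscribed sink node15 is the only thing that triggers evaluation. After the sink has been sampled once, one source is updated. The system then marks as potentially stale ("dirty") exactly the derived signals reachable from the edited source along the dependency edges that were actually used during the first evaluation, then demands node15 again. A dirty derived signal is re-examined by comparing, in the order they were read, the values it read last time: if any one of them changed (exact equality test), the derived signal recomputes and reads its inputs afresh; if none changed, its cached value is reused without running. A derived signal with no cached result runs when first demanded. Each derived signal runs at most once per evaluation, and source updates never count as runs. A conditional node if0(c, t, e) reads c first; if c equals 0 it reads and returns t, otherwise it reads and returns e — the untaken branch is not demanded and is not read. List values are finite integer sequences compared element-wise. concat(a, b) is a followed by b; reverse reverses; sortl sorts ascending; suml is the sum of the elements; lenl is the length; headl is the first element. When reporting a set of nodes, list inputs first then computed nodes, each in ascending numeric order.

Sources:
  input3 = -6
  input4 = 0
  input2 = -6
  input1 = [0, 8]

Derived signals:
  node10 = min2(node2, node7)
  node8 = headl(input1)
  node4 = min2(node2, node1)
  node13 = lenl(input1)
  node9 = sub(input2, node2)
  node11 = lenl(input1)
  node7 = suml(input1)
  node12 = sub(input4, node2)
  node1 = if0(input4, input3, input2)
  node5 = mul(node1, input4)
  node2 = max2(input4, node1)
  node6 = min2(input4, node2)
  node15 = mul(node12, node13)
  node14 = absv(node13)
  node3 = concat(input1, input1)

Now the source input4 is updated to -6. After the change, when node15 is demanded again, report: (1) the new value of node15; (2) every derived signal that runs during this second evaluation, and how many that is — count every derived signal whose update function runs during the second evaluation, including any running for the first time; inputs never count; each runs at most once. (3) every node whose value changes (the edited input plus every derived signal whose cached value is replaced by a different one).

First demand of the output computes:
  node1 = if0(input4=0 -> then branch input3) = -6
  node2 = max2(0, -6) = 0
  node12 = sub(0, 0) = 0
  node13 = lenl([0, 8]) = 2
  node15 = mul(0, 2) = 0

After the edit, cleaning proceeds:
  node1: a read changed (input4 0->-6) — executes, giving -6 — identical to its old value.
  node2: a read changed (input4 0->-6) — executes, giving -6.
  node12: a read changed (input4 0->-6; node2 0->-6) — executes, giving 0 — identical to its old value.
  node15: dirty, but its reads are unchanged (node12 unchanged, node13 unchanged); cached 0 stands.

Note where the cutoff bites: node15 is checked, finds nothing changed, and keeps its cache.

Demanding node15 again yields 0.
3 derived signals run: node1, node2, node12.
The nodes whose values change: input4, node2.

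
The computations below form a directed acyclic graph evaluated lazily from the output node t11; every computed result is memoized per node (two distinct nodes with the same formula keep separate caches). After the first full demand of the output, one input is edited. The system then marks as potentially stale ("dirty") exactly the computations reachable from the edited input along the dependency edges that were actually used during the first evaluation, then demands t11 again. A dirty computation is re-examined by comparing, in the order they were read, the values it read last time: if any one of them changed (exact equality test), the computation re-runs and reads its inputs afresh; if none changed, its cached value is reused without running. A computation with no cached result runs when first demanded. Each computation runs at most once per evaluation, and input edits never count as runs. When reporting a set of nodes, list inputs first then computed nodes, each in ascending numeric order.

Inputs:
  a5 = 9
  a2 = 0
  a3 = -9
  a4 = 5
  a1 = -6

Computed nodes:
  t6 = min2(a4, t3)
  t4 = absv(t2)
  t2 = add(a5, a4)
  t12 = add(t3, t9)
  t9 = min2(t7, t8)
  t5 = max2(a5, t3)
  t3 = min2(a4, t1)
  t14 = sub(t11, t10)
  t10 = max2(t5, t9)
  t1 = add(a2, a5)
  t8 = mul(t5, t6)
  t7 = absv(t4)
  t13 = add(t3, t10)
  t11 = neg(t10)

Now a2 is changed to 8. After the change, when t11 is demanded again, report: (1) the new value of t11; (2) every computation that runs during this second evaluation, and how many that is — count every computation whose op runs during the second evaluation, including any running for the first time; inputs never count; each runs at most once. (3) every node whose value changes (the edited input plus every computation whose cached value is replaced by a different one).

Demanding t11 again yields -14.
2 computations run: t1, t3.
The nodes whose values change: a2, t1.
Note the absorption at t3: it re-runs yet its value is the same, leaving the output's value untouched.

First demand of the output computes:
  t1 = add(0, 9) = 9
  t2 = add(9, 5) = 14
  t3 = min2(5, 9) = 5
  t4 = absv(14) = 14
  t5 = max2(9, 5) = 9
  t6 = min2(5, 5) = 5
  t7 = absv(14) = 14
  t8 = mul(9, 5) = 45
  t9 = min2(14, 45) = 14
  t10 = max2(9, 14) = 14
  t11 = neg(14) = -14

After the edit, cleaning proceeds:
  t1: a read changed (a2 0->8) — executes, giving 17.
  t3: a read changed (t1 9->17) — executes, giving 5 — identical to its old value.
  t5: dirty, but its reads are unchanged (a5 unchanged, t3 unchanged); cached 9 stands.
  t6: dirty, but its reads are unchanged (a4 unchanged, t3 unchanged); cached 5 stands.
  t8: dirty, but its reads are unchanged (t5 unchanged, t6 unchanged); cached 45 stands.
  t9: dirty, but its reads are unchanged (t7 unchanged, t8 unchanged); cached 14 stands.
  t10: dirty, but its reads are unchanged (t5 unchanged, t9 unchanged); cached 14 stands.
  t11: dirty, but its reads are unchanged (t10 unchanged); cached -14 stands.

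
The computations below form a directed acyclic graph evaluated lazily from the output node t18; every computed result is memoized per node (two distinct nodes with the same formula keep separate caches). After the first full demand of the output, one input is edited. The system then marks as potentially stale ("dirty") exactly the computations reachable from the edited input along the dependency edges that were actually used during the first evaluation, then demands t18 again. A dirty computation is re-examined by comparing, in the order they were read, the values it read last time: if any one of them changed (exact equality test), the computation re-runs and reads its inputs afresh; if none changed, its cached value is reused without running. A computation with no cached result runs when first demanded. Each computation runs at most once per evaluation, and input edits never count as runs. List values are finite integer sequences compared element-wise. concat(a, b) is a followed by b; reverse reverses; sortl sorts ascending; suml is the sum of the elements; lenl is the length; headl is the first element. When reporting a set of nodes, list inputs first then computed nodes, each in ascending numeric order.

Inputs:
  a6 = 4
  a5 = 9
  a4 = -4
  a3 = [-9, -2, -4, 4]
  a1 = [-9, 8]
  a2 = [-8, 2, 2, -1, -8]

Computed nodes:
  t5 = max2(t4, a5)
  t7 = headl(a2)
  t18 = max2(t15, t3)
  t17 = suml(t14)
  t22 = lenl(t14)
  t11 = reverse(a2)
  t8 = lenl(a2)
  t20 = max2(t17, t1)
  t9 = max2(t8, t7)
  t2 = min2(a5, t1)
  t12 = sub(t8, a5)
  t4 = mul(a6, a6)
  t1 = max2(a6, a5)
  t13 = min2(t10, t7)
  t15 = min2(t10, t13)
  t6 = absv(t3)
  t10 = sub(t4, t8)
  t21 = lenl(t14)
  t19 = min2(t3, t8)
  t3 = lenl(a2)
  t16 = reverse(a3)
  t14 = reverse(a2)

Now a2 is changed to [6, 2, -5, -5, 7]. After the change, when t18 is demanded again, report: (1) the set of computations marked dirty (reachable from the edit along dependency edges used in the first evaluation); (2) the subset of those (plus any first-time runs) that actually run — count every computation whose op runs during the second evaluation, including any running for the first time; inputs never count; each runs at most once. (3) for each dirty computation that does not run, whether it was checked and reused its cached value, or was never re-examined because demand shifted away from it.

The edit dirties: t3, t7, t8, t10, t13, t15, t18.
6 computations run: t3, t7, t8, t13, t15, t18.
Cache hits after checking: t10.
Note where the cutoff bites: t10 is checked, finds nothing changed, and keeps its cache.

First demand of the output computes:
  t3 = lenl([-8, 2, 2, -1, -8]) = 5
  t4 = mul(4, 4) = 16
  t7 = headl([-8, 2, 2, -1, -8]) = -8
  t8 = lenl([-8, 2, 2, -1, -8]) = 5
  t10 = sub(16, 5) = 11
  t13 = min2(11, -8) = -8
  t15 = min2(11, -8) = -8
  t18 = max2(-8, 5) = 5

After the edit, cleaning proceeds:
  t3: a read changed (a2 [-8, 2, 2, -1, -8]->[6, 2, -5, -5, 7]) — executes, giving 5 — identical to its old value.
  t7: a read changed (a2 [-8, 2, 2, -1, -8]->[6, 2, -5, -5, 7]) — executes, giving 6.
  t8: a read changed (a2 [-8, 2, 2, -1, -8]->[6, 2, -5, -5, 7]) — executes, giving 5 — identical to its old value.
  t10: dirty, but its reads are unchanged (t4 unchanged, t8 unchanged); cached 11 stands.
  t13: a read changed (t7 -8->6) — executes, giving 6.
  t15: a read changed (t13 -8->6) — executes, giving 6.
  t18: a read changed (t15 -8->6) — executes, giving 6.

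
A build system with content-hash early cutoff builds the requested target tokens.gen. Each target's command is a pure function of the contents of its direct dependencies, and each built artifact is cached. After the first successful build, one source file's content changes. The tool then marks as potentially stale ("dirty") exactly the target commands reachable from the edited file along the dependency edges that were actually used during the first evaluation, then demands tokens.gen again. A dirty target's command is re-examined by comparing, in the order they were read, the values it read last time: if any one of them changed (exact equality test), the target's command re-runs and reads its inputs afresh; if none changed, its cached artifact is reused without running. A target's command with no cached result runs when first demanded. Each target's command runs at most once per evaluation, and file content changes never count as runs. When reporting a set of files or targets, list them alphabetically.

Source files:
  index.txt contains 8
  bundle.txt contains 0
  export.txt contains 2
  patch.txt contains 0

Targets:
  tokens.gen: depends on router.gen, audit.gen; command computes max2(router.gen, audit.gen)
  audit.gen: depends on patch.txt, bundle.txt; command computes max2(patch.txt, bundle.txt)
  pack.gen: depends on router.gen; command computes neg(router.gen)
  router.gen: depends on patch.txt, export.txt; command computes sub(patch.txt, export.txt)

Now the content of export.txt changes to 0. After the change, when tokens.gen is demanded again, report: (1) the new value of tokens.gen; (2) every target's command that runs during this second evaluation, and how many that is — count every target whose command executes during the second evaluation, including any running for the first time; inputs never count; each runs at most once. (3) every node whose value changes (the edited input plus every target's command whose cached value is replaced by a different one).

New value of tokens.gen: 0.
Target commands that run: router.gen, tokens.gen — 2 in total.
Values that change: export.txt, router.gen.

First evaluation (everything demanded from the output):
  audit.gen = max2(0, 0) = 0
  router.gen = sub(0, 2) = -2
  tokens.gen = max2(-2, 0) = 0

Propagation after the edit:
  router.gen: runs — export.txt 2->0; result 0.
  tokens.gen: runs — router.gen -2->0; result 0 (same value as before).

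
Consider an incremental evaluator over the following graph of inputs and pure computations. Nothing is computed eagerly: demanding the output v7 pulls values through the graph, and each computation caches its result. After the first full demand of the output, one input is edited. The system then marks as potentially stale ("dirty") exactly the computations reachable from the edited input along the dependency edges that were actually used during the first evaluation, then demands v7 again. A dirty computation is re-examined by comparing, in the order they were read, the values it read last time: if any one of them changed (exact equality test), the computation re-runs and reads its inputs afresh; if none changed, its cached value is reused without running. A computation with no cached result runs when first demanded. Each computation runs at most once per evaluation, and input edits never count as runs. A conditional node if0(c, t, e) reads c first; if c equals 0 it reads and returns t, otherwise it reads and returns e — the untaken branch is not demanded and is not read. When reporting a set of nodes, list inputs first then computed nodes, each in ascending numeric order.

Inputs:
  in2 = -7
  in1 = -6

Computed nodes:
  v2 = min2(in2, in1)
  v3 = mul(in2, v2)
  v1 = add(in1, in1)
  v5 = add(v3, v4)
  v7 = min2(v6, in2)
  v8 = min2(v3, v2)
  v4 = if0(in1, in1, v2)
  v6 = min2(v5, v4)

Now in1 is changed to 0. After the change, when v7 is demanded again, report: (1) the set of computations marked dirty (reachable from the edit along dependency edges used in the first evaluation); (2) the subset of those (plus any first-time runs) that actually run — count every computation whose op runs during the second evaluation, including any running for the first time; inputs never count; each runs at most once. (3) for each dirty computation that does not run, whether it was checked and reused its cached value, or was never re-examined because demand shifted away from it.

Dirty set: v2, v3, v4, v5, v6, v7.
Run set: v2, v4, v5, v6, v7 (5 run).
Re-examined without running (cache reused): v3.
The important point: at v3 every value read last time is unchanged, so the dirty flag clears without a run.

Initial pass — values computed on the first demand:
  v2 = min2(-7, -6) = -7
  v3 = mul(-7, -7) = 49
  v4 = if0(in1=-6 -> else branch v2) = -7
  v5 = add(49, -7) = 42
  v6 = min2(42, -7) = -7
  v7 = min2(-7, -7) = -7

Second demand — change propagation:
  v2: re-runs because in1 -6->0; new result -7 (unchanged).
  v3: re-examined; everything it read last time is the same (in2 unchanged, v2 unchanged) — cache 49 kept, no run.
  v4: re-runs because in1 -6->0; new result 0.
  v5: re-runs because v4 -7->0; new result 49.
  v6: re-runs because v5 42->49; v4 -7->0; new result 0.
  v7: re-runs because v6 -7->0; new result -7 (unchanged).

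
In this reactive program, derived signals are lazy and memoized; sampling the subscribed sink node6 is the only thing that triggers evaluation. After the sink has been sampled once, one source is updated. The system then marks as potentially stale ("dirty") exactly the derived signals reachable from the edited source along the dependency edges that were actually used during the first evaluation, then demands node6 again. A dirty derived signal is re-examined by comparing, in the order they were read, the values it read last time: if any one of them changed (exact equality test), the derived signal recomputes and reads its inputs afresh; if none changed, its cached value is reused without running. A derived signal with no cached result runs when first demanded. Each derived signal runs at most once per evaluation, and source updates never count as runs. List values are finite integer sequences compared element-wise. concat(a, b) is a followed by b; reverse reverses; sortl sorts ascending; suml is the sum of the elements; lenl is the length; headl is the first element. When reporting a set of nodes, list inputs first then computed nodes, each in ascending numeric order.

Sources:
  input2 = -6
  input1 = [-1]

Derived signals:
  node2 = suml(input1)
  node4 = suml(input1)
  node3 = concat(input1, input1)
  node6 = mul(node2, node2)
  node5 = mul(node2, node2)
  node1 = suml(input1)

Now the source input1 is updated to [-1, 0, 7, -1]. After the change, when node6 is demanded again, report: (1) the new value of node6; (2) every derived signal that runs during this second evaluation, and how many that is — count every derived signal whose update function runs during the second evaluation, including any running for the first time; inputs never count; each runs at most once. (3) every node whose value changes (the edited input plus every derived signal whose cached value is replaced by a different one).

First demand of the output computes:
  node2 = suml([-1]) = -1
  node6 = mul(-1, -1) = 1

After the edit, cleaning proceeds:
  node2: a read changed (input1 [-1]->[-1, 0, 7, -1]) — executes, giving 5.
  node6: a read changed (node2 -1->5; node2 -1->5) — executes, giving 25.

Demanding node6 again yields 25.
2 derived signals run: node2, node6.
The nodes whose values change: input1, node2, node6.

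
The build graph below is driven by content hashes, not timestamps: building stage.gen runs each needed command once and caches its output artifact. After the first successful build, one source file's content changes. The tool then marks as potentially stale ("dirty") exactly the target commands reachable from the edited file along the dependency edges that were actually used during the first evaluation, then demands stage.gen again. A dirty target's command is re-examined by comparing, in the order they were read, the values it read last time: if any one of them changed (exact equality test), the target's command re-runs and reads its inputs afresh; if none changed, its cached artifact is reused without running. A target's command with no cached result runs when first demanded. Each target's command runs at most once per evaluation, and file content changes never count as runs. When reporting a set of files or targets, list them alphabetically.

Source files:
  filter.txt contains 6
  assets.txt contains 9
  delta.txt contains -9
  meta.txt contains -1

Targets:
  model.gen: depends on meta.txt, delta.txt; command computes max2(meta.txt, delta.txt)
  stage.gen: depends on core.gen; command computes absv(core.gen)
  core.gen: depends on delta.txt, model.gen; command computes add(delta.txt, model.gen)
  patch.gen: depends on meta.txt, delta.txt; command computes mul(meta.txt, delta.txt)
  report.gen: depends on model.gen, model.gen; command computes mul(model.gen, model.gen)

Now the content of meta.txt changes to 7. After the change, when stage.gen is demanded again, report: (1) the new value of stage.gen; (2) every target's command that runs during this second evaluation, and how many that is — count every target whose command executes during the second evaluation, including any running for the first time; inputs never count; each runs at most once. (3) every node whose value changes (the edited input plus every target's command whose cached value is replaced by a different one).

stage.gen now evaluates to 2.
Run set: core.gen, model.gen, stage.gen (3 run).
Changed values: core.gen, meta.txt, model.gen, stage.gen.

Initial pass — values computed on the first demand:
  model.gen = max2(-1, -9) = -1
  core.gen = add(-9, -1) = -10
  stage.gen = absv(-10) = 10

Second demand — change propagation:
  model.gen: re-runs because meta.txt -1->7; new result 7.
  core.gen: re-runs because model.gen -1->7; new result -2.
  stage.gen: re-runs because core.gen -10->-2; new result 2.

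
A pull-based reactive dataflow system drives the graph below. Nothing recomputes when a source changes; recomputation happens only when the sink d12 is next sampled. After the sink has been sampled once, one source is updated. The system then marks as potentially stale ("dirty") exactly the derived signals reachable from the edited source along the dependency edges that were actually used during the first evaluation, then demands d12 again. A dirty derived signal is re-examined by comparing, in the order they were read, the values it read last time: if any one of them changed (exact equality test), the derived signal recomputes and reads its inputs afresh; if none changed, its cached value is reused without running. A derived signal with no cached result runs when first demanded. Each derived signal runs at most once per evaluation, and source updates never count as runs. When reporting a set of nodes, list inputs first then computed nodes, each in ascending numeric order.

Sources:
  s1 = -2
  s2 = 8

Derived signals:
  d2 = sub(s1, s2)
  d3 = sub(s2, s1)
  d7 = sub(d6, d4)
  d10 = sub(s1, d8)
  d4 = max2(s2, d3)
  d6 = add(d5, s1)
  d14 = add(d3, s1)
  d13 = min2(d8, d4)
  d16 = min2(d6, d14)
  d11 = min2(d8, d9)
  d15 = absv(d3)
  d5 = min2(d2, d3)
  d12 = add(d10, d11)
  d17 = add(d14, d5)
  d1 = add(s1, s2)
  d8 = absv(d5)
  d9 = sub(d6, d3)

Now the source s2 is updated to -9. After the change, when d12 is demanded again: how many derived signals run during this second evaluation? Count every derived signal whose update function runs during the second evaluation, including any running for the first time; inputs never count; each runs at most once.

Derived signals that run: d2, d3, d5, d6, d8, d9, d10, d11, d12 — 9 in total.

First evaluation (everything demanded from the output):
  d2 = sub(-2, 8) = -10
  d3 = sub(8, -2) = 10
  d5 = min2(-10, 10) = -10
  d6 = add(-10, -2) = -12
  d8 = absv(-10) = 10
  d9 = sub(-12, 10) = -22
  d10 = sub(-2, 10) = -12
  d11 = min2(10, -22) = -22
  d12 = add(-12, -22) = -34

Propagation after the edit:
  d2: runs — s2 8->-9; result 7.
  d3: runs — s2 8->-9; result -7.
  d5: runs — d2 -10->7; d3 10->-7; result -7.
  d6: runs — d5 -10->-7; result -9.
  d8: runs — d5 -10->-7; result 7.
  d9: runs — d6 -12->-9; d3 10->-7; result -2.
  d10: runs — d8 10->7; result -9.
  d11: runs — d8 10->7; d9 -22->-2; result -2.
  d12: runs — d10 -12->-9; d11 -22->-2; result -11.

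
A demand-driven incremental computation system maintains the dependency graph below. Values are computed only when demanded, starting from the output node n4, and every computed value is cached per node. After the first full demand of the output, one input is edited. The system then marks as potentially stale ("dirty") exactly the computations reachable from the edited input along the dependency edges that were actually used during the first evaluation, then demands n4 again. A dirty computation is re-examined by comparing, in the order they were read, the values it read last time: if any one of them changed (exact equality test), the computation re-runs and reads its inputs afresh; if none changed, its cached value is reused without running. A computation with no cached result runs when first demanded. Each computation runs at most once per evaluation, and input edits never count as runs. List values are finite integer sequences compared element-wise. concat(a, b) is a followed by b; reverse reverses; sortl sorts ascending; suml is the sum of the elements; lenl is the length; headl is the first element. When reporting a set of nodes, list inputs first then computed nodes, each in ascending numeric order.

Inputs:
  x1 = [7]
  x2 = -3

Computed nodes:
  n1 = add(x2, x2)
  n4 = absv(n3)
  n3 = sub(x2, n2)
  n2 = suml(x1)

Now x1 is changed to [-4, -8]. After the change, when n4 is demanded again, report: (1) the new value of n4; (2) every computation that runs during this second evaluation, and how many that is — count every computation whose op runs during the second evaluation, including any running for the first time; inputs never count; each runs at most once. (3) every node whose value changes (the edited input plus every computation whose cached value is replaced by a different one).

First evaluation (everything demanded from the output):
  n2 = suml([7]) = 7
  n3 = sub(-3, 7) = -10
  n4 = absv(-10) = 10

Propagation after the edit:
  n2: runs — x1 [7]->[-4, -8]; result -12.
  n3: runs — n2 7->-12; result 9.
  n4: runs — n3 -10->9; result 9.

New value of n4: 9.
Computations that run: n2, n3, n4 — 3 in total.
Values that change: x1, n2, n3, n4.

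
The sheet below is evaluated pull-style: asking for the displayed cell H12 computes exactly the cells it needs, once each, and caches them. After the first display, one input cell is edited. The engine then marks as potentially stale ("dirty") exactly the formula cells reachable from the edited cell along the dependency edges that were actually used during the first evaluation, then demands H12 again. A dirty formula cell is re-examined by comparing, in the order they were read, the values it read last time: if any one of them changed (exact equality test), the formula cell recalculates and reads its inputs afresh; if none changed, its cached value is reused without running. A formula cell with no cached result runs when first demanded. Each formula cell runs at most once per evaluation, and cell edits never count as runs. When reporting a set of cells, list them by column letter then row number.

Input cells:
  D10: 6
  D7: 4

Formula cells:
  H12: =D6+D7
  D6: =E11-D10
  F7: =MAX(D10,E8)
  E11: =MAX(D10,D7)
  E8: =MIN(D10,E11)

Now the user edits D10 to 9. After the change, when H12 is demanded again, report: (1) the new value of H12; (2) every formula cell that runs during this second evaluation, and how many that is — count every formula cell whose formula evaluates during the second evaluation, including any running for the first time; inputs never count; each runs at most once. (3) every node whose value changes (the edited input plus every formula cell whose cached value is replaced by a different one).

Demanding H12 again yields 4.
2 formula cells run: D6, E11.
The nodes whose values change: D10, E11.
Note the absorption at D6: it re-runs yet its value is the same, leaving the output's value untouched.

First demand of the output computes:
  E11 = MAX(6, 4) = 6
  D6 = 6 - 6 = 0
  H12 = 0 + 4 = 4

After the edit, cleaning proceeds:
  E11: a read changed (D10 6->9) — executes, giving 9.
  D6: a read changed (E11 6->9; D10 6->9) — executes, giving 0 — identical to its old value.
  H12: dirty, but its reads are unchanged (D6 unchanged, D7 unchanged); cached 4 stands.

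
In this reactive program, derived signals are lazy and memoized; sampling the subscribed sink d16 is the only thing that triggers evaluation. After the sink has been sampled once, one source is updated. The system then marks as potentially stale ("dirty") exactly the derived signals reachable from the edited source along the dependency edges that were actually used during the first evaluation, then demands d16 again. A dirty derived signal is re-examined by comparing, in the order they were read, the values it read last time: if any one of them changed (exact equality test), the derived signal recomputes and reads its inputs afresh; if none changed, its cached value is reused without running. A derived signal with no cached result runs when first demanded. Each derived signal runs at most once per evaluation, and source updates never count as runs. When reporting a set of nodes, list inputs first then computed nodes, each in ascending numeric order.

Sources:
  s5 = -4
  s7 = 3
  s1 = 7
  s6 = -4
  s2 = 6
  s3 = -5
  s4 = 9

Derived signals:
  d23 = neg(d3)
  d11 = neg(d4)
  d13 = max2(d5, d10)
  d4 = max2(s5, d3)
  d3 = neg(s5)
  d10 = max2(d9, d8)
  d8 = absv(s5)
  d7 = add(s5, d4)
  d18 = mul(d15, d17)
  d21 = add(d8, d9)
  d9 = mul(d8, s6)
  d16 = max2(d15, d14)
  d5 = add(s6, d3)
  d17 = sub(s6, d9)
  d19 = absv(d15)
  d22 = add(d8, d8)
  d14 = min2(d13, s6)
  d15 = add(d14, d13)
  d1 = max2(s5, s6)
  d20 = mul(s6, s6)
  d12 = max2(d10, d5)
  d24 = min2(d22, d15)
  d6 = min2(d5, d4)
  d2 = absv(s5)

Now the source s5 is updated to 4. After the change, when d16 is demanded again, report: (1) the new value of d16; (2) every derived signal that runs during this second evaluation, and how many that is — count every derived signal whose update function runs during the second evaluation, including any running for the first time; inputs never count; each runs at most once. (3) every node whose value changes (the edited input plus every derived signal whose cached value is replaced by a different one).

First demand of the output computes:
  d3 = neg(-4) = 4
  d5 = add(-4, 4) = 0
  d8 = absv(-4) = 4
  d9 = mul(4, -4) = -16
  d10 = max2(-16, 4) = 4
  d13 = max2(0, 4) = 4
  d14 = min2(4, -4) = -4
  d15 = add(-4, 4) = 0
  d16 = max2(0, -4) = 0

After the edit, cleaning proceeds:
  d3: a read changed (s5 -4->4) — executes, giving -4.
  d5: a read changed (d3 4->-4) — executes, giving -8.
  d8: a read changed (s5 -4->4) — executes, giving 4 — identical to its old value.
  d9: dirty, but its reads are unchanged (d8 unchanged, s6 unchanged); cached -16 stands.
  d10: dirty, but its reads are unchanged (d9 unchanged, d8 unchanged); cached 4 stands.
  d13: a read changed (d5 0->-8) — executes, giving 4 — identical to its old value.
  d14: dirty, but its reads are unchanged (d13 unchanged, s6 unchanged); cached -4 stands.
  d15: dirty, but its reads are unchanged (d14 unchanged, d13 unchanged); cached 0 stands.
  d16: dirty, but its reads are unchanged (d15 unchanged, d14 unchanged); cached 0 stands.

Note where the cutoff bites: d9 is checked, finds nothing changed, and keeps its cache.

Demanding d16 again yields 0.
4 derived signals run: d3, d5, d8, d13.
The nodes whose values change: s5, d3, d5.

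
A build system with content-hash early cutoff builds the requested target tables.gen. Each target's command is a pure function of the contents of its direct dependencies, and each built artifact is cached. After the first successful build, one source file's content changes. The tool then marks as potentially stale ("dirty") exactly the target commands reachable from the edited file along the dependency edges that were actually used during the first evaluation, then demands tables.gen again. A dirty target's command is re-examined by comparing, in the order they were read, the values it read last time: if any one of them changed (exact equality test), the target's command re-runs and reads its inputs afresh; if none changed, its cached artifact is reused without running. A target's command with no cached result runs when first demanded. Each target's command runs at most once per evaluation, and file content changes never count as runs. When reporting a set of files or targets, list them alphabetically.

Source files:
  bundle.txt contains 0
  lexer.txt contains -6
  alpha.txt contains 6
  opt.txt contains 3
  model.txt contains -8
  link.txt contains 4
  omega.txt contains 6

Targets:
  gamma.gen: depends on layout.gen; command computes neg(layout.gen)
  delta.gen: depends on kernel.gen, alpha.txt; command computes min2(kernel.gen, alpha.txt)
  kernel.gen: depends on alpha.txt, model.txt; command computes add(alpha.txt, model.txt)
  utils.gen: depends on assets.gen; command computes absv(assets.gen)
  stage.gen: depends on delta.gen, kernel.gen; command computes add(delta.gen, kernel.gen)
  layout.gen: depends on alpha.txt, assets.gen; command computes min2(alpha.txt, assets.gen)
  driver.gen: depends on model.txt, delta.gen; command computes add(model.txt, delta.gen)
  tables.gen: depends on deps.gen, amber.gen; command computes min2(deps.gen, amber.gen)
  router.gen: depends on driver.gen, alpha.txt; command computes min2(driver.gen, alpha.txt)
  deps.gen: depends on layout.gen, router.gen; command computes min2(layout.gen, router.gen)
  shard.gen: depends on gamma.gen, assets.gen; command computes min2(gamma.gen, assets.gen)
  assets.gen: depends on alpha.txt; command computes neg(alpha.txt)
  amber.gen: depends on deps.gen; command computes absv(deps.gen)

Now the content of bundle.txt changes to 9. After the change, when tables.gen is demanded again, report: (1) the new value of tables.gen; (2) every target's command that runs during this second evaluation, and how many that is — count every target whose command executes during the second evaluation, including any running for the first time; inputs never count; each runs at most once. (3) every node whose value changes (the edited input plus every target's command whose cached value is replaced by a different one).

New value of tables.gen: -10.
Target commands that run: none — 0 in total.
Values that change: bundle.txt.
Key observation: bundle.txt is never demanded by the output, so the edit triggers no recomputation at all.

First evaluation (everything demanded from the output):
  assets.gen = neg(6) = -6
  kernel.gen = add(6, -8) = -2
  delta.gen = min2(-2, 6) = -2
  driver.gen = add(-8, -2) = -10
  layout.gen = min2(6, -6) = -6
  router.gen = min2(-10, 6) = -10
  deps.gen = min2(-6, -10) = -10
  amber.gen = absv(-10) = 10
  tables.gen = min2(-10, 10) = -10

Propagation after the edit:
  bundle.txt feeds no computation that the output demands — nothing is marked dirty and nothing runs.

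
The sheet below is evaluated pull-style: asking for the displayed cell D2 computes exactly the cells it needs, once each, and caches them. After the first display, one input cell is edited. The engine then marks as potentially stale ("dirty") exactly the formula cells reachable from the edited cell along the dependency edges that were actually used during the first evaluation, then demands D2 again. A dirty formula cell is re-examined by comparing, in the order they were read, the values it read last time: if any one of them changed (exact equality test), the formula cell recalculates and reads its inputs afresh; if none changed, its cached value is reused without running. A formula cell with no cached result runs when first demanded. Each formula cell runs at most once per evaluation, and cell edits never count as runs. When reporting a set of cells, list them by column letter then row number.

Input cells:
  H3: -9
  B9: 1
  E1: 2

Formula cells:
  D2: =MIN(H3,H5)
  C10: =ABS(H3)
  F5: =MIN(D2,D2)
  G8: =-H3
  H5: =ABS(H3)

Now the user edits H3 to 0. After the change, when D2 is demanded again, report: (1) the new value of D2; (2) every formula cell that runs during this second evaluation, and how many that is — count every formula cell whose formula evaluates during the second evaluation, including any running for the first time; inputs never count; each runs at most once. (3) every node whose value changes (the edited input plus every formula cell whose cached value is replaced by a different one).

Demanding D2 again yields 0.
2 formula cells run: D2, H5.
The nodes whose values change: D2, H3, H5.

First demand of the output computes:
  H5 = ABS(-9) = 9
  D2 = MIN(-9, 9) = -9

After the edit, cleaning proceeds:
  H5: a read changed (H3 -9->0) — executes, giving 0.
  D2: a read changed (H3 -9->0; H5 9->0) — executes, giving 0.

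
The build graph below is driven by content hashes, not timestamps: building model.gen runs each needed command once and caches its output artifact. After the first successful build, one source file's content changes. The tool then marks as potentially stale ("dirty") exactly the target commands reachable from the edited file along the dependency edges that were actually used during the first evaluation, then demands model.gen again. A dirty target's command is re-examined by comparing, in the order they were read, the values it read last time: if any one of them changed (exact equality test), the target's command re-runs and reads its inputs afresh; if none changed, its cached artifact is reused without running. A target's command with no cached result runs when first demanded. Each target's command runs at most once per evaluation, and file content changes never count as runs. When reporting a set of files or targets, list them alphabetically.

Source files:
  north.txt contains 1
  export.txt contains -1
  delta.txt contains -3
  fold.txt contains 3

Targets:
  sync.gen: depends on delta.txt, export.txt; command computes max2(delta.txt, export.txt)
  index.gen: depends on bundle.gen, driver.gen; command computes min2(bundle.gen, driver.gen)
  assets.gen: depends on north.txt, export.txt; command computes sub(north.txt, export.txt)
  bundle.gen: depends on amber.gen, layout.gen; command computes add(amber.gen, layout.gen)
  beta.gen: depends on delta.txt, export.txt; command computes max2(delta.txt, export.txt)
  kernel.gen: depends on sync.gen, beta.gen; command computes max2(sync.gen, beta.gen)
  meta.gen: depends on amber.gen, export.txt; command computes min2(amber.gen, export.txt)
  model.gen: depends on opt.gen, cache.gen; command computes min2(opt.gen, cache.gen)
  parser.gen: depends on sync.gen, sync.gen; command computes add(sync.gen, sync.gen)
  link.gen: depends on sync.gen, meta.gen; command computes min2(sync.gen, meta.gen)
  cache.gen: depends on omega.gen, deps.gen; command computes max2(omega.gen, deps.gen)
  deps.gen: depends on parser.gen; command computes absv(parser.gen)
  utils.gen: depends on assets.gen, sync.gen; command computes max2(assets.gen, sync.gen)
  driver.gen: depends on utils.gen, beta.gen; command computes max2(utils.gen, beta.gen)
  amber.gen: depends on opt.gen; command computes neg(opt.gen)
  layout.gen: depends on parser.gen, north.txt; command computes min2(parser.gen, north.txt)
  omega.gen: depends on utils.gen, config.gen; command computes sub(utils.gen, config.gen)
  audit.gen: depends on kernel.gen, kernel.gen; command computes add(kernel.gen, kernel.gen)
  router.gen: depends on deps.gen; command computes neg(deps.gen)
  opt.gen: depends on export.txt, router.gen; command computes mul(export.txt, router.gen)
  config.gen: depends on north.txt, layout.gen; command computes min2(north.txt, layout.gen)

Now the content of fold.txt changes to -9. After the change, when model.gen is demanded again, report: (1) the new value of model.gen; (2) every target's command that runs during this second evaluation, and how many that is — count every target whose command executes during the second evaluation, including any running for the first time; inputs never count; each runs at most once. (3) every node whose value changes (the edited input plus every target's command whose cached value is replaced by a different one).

Initial pass — values computed on the first demand:
  assets.gen = sub(1, -1) = 2
  sync.gen = max2(-3, -1) = -1
  parser.gen = add(-1, -1) = -2
  deps.gen = absv(-2) = 2
  layout.gen = min2(-2, 1) = -2
  config.gen = min2(1, -2) = -2
  router.gen = neg(2) = -2
  opt.gen = mul(-1, -2) = 2
  utils.gen = max2(2, -1) = 2
  omega.gen = sub(2, -2) = 4
  cache.gen = max2(4, 2) = 4
  model.gen = min2(2, 4) = 2

Second demand — change propagation:
  no demanded computation ever read fold.txt, so the edit dirties nothing and nothing runs.

The important point: nothing the output needs ever reads fold.txt, so the edit is invisible to it.

model.gen now evaluates to 2.
Run set: none (0 run).
Changed values: fold.txt.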